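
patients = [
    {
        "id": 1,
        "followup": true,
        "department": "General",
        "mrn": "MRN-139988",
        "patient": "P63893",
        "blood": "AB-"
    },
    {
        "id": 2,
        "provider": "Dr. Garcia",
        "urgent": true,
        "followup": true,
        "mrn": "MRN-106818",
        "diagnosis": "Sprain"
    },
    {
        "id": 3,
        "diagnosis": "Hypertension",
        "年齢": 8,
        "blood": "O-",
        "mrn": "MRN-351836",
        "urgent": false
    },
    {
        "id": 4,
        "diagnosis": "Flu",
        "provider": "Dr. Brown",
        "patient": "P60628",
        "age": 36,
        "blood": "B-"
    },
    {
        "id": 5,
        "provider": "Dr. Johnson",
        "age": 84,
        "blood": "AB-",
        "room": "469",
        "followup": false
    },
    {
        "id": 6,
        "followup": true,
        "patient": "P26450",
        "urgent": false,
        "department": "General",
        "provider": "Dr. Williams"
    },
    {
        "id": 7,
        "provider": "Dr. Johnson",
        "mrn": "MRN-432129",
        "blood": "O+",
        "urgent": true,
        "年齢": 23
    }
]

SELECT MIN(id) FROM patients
1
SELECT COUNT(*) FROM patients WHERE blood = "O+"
1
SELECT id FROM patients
[1, 2, 3, 4, 5, 6, 7]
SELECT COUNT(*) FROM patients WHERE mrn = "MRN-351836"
1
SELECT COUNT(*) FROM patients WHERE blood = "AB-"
2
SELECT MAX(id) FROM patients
7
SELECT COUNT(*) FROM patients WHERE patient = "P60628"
1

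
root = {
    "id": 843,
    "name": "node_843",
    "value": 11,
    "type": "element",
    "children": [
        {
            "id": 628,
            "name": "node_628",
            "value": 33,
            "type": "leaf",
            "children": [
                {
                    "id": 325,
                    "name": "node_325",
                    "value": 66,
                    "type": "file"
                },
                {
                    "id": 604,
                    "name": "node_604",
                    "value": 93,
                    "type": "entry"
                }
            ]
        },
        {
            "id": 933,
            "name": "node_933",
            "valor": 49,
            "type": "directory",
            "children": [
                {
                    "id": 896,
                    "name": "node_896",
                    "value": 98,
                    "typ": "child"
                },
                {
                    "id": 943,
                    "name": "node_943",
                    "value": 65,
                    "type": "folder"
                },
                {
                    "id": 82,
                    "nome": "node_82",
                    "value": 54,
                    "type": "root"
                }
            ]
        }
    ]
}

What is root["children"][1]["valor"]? 49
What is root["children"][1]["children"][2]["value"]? 54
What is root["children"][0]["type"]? "leaf"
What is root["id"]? 843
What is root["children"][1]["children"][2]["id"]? 82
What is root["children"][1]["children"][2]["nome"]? "node_82"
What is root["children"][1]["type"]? "directory"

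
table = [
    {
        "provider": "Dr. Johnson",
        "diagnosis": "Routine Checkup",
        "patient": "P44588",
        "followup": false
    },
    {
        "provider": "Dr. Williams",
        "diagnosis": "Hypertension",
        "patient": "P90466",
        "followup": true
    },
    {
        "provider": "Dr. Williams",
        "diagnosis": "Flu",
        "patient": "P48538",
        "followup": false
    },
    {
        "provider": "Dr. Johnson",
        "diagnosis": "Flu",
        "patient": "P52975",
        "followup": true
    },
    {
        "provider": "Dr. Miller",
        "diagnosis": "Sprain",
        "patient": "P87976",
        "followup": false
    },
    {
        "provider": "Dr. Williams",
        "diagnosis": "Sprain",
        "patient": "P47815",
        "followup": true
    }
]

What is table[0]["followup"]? False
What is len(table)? 6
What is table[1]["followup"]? True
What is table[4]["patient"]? "P87976"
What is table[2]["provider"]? "Dr. Williams"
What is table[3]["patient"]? "P52975"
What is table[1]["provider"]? "Dr. Williams"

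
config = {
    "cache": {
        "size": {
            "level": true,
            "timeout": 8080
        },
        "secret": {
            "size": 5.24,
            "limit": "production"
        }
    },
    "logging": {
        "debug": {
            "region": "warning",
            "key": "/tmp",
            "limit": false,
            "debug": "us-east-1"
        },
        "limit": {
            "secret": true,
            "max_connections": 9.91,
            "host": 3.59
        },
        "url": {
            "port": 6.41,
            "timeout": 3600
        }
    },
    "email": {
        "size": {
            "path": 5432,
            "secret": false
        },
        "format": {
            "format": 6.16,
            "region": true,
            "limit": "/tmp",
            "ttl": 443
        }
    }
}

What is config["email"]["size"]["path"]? 5432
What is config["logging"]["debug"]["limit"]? False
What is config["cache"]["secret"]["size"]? 5.24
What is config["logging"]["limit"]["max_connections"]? 9.91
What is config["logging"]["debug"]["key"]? "/tmp"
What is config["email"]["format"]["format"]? 6.16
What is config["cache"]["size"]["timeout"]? 8080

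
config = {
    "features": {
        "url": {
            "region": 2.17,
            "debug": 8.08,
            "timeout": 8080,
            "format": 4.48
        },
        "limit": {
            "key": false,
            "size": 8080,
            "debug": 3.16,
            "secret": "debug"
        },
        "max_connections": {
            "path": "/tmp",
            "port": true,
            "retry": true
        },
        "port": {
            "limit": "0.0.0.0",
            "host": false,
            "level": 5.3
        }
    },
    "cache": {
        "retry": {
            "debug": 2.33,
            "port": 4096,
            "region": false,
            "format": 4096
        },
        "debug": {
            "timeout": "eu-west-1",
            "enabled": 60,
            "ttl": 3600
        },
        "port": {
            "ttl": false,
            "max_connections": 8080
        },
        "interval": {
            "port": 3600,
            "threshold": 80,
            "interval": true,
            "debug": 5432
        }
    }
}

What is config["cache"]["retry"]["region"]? False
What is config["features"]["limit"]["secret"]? "debug"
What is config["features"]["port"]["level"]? 5.3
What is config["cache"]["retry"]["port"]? 4096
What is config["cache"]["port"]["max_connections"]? 8080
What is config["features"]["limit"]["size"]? 8080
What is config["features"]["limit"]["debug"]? 3.16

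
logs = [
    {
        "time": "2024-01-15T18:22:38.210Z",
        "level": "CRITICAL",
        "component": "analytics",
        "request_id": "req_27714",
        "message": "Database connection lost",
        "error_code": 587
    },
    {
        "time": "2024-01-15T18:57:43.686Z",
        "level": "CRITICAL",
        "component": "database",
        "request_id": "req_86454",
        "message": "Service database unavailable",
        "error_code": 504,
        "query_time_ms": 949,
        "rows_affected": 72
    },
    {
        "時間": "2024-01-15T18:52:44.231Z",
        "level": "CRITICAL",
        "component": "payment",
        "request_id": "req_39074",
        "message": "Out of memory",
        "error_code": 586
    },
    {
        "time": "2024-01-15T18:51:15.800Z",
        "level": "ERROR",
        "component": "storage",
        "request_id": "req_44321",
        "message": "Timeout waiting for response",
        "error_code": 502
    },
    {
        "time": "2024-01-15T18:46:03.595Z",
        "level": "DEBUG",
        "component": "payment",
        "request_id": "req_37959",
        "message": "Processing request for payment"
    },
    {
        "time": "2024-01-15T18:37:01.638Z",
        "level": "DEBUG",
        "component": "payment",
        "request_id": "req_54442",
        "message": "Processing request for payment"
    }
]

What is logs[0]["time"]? "2024-01-15T18:22:38.210Z"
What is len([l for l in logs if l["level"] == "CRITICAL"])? 3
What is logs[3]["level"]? "ERROR"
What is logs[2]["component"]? "payment"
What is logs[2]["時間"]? "2024-01-15T18:52:44.231Z"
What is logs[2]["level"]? "CRITICAL"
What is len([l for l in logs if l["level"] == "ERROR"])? 1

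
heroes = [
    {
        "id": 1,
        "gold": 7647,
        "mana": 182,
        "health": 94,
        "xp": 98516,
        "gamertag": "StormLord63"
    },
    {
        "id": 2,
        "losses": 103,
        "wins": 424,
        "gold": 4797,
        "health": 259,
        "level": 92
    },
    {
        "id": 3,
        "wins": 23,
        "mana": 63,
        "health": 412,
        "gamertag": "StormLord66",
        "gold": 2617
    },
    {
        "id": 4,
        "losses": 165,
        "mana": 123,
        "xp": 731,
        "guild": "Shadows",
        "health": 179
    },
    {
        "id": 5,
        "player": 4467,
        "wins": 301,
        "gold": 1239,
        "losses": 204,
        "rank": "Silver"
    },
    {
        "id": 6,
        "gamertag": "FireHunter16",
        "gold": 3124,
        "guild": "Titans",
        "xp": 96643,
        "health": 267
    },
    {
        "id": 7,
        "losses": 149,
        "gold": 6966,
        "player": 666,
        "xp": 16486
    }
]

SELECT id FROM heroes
[1, 2, 3, 4, 5, 6, 7]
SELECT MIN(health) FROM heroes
94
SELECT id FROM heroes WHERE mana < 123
[3]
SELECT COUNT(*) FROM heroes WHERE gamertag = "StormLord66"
1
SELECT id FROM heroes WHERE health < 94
[]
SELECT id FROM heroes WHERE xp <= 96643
[4, 6, 7]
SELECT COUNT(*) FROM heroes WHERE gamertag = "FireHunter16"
1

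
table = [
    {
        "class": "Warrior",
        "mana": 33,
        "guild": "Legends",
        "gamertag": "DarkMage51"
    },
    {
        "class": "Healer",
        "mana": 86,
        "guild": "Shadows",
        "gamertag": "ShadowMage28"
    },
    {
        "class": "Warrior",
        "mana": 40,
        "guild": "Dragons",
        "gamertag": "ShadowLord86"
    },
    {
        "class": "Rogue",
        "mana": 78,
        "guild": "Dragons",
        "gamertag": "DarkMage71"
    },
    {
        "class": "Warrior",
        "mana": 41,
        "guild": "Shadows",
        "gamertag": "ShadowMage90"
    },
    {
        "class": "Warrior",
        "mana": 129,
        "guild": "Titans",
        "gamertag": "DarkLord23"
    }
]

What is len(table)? 6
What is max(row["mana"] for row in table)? 129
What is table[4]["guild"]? "Shadows"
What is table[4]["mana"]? 41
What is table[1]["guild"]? "Shadows"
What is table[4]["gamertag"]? "ShadowMage90"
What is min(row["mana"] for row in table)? 33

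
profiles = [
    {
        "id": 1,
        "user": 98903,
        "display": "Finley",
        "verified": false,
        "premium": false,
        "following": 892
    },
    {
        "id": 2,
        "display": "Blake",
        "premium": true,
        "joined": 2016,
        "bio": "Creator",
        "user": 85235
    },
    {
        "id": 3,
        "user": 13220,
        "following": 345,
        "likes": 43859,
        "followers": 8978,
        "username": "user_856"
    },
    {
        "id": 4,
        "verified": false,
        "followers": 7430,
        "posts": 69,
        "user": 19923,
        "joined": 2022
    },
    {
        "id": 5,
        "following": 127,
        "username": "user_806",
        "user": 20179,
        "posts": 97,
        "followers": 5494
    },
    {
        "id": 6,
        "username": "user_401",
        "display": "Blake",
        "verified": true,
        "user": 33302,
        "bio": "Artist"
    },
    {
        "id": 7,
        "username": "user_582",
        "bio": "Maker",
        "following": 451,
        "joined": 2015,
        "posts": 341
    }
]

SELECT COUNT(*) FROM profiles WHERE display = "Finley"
1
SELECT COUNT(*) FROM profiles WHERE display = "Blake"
2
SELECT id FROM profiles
[1, 2, 3, 4, 5, 6, 7]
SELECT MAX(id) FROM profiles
7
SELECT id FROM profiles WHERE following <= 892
[1, 3, 5, 7]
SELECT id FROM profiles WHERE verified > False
[6]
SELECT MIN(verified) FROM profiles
False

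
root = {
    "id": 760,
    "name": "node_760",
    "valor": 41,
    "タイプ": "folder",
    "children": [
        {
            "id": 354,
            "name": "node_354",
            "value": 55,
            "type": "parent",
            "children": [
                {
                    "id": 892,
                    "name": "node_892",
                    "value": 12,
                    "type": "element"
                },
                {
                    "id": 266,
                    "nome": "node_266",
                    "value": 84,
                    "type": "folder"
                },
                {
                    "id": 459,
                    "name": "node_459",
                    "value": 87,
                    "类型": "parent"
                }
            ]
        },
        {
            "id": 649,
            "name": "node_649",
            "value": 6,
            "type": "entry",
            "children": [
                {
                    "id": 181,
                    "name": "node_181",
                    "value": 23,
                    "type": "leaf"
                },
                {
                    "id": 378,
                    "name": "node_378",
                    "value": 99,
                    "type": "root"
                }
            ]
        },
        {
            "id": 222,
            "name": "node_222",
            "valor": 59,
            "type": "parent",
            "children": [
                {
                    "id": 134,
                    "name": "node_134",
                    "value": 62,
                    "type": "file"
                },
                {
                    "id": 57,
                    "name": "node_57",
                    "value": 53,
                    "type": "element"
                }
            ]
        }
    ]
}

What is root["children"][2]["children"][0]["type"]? "file"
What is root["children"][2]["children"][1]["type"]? "element"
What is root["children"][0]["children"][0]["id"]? 892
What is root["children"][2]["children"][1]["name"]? "node_57"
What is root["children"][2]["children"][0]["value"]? 62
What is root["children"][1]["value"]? 6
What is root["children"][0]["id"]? 354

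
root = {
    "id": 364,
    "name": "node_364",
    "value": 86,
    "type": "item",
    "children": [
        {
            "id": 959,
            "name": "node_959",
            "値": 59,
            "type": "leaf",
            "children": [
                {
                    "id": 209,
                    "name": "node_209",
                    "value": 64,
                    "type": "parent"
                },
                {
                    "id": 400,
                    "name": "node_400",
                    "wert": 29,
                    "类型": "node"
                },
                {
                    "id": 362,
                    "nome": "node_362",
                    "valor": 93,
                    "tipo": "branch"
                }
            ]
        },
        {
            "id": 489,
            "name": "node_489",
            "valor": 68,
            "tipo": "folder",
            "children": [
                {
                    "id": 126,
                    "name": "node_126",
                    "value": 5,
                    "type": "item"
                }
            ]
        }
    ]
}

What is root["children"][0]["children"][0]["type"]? "parent"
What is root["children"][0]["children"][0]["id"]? 209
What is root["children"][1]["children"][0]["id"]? 126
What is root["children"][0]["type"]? "leaf"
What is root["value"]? 86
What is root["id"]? 364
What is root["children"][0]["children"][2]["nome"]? "node_362"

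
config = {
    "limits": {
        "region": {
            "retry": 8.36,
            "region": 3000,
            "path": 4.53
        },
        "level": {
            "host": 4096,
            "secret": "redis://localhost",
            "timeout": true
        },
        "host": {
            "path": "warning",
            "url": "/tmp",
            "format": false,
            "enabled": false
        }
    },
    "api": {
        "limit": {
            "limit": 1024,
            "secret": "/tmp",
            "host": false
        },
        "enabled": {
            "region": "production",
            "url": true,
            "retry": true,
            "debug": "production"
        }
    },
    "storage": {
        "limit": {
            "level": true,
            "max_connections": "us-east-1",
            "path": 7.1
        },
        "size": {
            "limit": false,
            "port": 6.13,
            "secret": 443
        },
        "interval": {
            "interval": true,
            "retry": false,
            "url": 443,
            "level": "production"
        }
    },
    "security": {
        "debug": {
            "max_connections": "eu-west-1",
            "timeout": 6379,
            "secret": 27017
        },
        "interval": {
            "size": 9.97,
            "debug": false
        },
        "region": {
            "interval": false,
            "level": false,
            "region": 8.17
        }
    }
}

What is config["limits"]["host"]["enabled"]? False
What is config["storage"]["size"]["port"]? 6.13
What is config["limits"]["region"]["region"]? 3000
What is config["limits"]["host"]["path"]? "warning"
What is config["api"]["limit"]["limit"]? 1024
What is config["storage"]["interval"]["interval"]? True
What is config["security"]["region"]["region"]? 8.17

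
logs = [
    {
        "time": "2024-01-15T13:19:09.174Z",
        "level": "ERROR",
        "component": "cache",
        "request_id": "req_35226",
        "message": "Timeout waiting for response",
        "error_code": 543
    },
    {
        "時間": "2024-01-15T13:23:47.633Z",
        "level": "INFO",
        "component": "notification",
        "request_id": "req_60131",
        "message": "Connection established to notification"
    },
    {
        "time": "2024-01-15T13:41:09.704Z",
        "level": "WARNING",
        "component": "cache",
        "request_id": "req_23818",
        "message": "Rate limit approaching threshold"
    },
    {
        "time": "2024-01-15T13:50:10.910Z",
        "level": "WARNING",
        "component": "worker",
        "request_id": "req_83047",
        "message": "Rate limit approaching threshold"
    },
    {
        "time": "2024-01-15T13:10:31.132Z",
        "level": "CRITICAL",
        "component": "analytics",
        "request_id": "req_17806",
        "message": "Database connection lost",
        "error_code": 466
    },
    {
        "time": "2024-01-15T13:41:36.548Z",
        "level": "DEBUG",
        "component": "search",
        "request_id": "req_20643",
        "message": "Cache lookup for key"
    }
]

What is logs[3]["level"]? "WARNING"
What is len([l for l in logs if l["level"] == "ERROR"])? 1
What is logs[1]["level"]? "INFO"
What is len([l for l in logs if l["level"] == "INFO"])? 1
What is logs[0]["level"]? "ERROR"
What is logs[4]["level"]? "CRITICAL"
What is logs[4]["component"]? "analytics"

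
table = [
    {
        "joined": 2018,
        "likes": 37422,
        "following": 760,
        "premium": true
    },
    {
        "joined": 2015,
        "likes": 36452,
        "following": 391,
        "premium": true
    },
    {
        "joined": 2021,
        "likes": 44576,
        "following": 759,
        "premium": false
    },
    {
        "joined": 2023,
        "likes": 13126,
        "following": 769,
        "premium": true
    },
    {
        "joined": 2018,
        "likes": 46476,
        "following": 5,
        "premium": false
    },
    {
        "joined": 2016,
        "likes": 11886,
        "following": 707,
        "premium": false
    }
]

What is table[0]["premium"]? True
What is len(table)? 6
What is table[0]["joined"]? 2018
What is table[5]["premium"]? False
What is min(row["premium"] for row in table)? False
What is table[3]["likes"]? 13126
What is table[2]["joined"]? 2021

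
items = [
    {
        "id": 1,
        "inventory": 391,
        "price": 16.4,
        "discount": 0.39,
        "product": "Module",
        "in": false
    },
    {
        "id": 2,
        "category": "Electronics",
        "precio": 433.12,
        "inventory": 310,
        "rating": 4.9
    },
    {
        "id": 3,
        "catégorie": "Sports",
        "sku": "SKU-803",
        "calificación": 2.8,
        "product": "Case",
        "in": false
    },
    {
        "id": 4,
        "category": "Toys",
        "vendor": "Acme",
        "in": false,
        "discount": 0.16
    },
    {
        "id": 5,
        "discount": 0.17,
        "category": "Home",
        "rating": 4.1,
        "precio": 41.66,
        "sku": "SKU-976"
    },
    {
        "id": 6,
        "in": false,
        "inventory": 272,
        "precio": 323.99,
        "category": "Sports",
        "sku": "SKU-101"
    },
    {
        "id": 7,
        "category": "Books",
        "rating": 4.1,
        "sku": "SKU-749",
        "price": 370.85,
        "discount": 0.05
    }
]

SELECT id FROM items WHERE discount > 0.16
[1, 5]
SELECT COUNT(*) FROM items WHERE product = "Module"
1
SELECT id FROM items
[1, 2, 3, 4, 5, 6, 7]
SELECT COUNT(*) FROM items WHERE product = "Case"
1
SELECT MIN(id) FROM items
1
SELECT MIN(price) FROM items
16.4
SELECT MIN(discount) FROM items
0.05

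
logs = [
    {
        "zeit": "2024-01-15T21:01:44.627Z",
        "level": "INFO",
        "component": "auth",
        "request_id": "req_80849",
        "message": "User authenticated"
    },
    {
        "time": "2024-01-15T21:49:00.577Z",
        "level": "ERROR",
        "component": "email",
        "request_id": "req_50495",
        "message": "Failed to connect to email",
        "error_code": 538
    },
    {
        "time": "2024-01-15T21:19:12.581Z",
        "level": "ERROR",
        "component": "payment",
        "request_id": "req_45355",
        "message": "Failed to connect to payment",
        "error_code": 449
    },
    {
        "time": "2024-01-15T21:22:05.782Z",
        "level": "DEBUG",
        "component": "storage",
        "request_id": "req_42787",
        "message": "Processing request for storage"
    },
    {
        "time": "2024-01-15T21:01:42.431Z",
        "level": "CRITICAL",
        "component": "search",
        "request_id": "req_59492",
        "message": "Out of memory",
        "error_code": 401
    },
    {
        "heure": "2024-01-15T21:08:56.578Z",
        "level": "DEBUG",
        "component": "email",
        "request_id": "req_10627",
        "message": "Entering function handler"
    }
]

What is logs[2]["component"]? "payment"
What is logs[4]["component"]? "search"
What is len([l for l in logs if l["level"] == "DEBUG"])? 2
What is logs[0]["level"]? "INFO"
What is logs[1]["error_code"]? 538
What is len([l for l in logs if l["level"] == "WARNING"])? 0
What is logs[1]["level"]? "ERROR"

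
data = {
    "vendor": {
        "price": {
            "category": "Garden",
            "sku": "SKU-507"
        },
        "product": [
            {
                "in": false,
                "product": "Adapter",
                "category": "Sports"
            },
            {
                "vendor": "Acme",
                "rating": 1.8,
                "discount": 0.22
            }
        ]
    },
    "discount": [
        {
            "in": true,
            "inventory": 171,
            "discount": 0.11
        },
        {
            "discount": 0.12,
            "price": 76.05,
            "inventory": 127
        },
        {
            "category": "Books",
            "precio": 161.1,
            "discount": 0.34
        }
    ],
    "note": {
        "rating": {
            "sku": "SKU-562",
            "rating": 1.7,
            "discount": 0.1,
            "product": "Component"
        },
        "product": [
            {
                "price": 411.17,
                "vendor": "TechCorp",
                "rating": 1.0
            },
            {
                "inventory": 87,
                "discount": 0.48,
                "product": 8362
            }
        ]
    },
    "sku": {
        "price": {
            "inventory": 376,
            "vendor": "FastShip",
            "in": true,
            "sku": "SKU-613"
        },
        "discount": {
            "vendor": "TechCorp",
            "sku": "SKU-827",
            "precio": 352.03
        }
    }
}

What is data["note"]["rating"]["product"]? "Component"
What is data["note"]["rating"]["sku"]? "SKU-562"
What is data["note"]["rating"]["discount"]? 0.1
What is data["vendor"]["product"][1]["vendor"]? "Acme"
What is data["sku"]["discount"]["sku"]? "SKU-827"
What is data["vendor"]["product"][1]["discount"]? 0.22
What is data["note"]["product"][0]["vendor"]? "TechCorp"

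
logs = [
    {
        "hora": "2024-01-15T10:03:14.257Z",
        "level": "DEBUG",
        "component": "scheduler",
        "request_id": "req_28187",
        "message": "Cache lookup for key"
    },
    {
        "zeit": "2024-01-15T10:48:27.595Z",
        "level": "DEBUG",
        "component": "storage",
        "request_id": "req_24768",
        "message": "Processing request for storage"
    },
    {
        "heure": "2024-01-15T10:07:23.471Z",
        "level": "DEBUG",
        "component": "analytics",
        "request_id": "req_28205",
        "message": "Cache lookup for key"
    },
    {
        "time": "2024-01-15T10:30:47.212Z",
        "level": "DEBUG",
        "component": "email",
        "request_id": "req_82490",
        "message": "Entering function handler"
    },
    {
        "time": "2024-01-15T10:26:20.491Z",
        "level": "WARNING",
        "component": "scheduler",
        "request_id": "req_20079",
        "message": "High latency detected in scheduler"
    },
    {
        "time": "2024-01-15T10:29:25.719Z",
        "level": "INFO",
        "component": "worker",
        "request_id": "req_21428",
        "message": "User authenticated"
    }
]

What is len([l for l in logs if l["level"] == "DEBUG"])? 4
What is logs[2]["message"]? "Cache lookup for key"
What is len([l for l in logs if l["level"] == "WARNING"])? 1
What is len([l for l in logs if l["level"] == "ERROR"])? 0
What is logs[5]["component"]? "worker"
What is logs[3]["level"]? "DEBUG"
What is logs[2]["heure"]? "2024-01-15T10:07:23.471Z"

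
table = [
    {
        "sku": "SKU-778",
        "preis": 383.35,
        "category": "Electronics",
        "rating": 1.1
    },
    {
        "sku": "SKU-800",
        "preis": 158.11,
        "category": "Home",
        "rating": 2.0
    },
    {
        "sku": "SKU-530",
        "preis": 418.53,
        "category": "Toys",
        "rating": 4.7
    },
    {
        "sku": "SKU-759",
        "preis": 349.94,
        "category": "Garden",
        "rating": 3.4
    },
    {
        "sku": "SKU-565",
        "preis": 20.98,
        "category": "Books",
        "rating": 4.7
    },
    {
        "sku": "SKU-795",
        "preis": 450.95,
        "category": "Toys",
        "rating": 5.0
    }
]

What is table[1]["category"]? "Home"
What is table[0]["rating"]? 1.1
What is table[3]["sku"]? "SKU-759"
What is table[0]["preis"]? 383.35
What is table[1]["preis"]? 158.11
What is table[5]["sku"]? "SKU-795"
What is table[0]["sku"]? "SKU-778"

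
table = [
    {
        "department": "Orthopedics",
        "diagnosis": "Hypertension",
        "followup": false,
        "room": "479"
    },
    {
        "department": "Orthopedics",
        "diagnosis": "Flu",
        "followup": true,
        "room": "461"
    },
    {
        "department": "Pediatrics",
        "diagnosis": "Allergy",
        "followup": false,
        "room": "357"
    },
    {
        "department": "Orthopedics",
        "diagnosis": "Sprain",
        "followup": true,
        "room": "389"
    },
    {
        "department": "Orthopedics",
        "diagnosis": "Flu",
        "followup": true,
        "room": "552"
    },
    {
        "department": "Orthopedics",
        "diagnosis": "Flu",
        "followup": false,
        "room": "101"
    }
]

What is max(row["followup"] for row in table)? True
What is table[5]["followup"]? False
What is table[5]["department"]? "Orthopedics"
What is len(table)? 6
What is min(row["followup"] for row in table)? False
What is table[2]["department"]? "Pediatrics"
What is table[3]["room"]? "389"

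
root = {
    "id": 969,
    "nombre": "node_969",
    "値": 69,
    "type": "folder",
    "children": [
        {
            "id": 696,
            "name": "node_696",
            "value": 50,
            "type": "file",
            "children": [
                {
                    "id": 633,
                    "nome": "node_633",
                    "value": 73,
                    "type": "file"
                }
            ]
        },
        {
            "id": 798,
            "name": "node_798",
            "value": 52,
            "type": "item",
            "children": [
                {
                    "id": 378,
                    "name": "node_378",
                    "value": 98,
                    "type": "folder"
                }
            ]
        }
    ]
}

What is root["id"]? 969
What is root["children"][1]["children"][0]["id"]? 378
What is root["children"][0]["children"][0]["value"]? 73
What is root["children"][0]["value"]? 50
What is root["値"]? 69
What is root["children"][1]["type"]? "item"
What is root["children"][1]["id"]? 798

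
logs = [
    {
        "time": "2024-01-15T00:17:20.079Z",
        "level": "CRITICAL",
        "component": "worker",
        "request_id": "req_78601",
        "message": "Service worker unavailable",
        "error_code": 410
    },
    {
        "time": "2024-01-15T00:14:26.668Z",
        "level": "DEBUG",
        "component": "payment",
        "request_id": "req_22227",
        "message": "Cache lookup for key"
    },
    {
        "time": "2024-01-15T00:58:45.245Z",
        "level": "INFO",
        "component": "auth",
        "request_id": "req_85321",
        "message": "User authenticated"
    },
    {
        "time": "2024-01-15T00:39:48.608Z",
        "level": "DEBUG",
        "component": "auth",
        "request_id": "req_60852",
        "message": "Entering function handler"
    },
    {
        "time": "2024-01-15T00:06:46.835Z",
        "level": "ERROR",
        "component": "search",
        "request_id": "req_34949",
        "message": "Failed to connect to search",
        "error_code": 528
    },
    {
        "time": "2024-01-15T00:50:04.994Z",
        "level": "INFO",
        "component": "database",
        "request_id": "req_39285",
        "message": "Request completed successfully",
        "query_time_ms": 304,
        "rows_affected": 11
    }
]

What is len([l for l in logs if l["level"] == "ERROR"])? 1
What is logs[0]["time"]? "2024-01-15T00:17:20.079Z"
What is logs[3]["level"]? "DEBUG"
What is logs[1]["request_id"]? "req_22227"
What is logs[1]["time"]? "2024-01-15T00:14:26.668Z"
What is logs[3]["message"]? "Entering function handler"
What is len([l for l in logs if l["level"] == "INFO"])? 2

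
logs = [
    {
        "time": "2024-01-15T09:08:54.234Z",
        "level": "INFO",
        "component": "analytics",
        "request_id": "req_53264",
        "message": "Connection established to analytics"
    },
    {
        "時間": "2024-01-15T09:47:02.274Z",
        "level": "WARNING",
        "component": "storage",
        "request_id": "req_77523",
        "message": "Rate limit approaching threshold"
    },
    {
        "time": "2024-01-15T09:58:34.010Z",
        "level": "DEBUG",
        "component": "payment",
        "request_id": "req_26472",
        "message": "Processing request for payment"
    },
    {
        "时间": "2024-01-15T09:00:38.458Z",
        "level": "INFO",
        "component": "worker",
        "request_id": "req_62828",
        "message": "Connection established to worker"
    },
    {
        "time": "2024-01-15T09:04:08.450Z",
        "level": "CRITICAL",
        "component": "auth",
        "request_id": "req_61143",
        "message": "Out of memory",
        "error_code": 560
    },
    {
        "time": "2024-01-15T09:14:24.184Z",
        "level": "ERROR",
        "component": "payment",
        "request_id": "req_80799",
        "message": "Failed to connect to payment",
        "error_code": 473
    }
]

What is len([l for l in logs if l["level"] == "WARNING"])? 1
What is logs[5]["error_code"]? 473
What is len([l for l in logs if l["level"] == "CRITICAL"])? 1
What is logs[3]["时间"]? "2024-01-15T09:00:38.458Z"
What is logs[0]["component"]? "analytics"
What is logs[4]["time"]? "2024-01-15T09:04:08.450Z"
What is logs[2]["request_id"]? "req_26472"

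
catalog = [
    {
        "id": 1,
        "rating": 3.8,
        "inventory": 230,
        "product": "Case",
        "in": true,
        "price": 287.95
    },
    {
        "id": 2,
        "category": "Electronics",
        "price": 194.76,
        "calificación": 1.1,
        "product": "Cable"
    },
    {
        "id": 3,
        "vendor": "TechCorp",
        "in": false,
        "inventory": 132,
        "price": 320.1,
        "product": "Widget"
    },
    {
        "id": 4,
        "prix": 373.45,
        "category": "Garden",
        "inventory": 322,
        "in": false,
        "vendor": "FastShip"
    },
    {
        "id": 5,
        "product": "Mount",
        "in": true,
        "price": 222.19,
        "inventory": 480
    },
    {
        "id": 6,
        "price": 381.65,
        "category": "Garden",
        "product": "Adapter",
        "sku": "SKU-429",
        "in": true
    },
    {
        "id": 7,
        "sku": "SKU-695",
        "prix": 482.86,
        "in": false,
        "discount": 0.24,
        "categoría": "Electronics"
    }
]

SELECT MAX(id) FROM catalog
7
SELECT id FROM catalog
[1, 2, 3, 4, 5, 6, 7]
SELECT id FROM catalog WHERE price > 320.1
[6]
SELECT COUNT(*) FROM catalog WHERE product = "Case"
1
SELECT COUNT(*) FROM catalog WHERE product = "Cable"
1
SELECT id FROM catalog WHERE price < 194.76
[]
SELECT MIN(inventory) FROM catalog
132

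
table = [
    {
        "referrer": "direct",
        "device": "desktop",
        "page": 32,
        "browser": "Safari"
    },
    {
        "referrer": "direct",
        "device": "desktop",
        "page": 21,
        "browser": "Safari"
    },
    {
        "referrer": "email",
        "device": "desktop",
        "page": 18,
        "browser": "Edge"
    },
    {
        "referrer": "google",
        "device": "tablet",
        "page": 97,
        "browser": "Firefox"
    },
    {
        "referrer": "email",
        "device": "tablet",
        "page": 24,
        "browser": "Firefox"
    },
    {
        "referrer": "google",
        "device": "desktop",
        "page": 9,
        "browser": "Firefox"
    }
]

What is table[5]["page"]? 9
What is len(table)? 6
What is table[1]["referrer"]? "direct"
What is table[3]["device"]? "tablet"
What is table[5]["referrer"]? "google"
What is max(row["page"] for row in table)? 97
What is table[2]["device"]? "desktop"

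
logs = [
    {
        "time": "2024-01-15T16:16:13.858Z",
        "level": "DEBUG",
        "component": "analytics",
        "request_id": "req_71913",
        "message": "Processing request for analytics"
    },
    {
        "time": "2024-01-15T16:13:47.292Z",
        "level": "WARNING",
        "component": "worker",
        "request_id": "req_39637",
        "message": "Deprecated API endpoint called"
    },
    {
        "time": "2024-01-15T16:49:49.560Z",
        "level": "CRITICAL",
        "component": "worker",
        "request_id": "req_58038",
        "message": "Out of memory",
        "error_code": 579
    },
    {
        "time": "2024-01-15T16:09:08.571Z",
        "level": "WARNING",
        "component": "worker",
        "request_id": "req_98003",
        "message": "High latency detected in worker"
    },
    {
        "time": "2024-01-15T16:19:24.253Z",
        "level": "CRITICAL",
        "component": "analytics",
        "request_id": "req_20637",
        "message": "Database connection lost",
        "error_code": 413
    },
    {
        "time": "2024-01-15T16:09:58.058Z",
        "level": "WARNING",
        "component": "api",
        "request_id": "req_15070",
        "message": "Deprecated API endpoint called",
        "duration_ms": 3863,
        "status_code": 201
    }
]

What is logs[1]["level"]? "WARNING"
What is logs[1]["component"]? "worker"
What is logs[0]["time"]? "2024-01-15T16:16:13.858Z"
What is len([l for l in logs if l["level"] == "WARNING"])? 3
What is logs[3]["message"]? "High latency detected in worker"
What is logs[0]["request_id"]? "req_71913"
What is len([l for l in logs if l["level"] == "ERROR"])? 0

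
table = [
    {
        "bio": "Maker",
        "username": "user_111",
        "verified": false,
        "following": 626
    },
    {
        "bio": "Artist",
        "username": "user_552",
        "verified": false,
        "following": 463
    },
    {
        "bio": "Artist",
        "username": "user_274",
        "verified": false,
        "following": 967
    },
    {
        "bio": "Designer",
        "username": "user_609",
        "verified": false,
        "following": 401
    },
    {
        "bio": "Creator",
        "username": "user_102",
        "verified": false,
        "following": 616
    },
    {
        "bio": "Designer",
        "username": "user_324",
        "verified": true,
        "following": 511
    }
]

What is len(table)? 6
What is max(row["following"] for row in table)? 967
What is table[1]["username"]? "user_552"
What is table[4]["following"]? 616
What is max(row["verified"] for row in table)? True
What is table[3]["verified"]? False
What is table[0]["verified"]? False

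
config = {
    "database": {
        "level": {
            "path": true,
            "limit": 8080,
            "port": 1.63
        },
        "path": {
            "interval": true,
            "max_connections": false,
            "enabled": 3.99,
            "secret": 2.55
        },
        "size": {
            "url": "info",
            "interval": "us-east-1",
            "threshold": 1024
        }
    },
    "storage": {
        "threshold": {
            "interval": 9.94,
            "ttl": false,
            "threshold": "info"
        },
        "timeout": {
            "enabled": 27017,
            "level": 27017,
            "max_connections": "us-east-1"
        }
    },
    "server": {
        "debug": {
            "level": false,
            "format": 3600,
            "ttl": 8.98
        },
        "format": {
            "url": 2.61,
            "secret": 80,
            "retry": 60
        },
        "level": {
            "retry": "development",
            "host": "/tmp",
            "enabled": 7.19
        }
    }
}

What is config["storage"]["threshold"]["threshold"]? "info"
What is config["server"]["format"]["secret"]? 80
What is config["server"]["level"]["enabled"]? 7.19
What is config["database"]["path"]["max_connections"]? False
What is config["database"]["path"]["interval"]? True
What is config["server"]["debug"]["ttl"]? 8.98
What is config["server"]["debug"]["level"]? False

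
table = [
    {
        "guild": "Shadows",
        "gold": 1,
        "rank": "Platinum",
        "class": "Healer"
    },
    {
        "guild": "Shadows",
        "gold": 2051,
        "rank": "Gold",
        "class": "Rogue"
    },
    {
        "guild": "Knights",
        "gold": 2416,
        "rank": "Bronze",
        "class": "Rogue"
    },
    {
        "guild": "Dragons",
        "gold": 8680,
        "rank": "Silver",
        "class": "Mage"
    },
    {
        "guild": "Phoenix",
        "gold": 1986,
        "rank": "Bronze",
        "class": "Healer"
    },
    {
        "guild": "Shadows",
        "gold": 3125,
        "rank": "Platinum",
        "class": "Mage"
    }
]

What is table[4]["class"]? "Healer"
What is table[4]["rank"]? "Bronze"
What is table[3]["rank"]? "Silver"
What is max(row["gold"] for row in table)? 8680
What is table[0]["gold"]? 1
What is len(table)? 6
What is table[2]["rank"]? "Bronze"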